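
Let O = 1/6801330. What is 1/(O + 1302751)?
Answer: 6801330/8860439458831 ≈ 7.6761e-7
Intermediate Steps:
O = 1/6801330 ≈ 1.4703e-7
1/(O + 1302751) = 1/(1/6801330 + 1302751) = 1/(8860439458831/6801330) = 6801330/8860439458831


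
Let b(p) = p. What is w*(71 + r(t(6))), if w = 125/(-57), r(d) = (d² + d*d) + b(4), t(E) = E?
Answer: -6125/19 ≈ -322.37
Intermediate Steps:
r(d) = 4 + 2*d² (r(d) = (d² + d*d) + 4 = (d² + d²) + 4 = 2*d² + 4 = 4 + 2*d²)
w = -125/57 (w = 125*(-1/57) = -125/57 ≈ -2.1930)
w*(71 + r(t(6))) = -125*(71 + (4 + 2*6²))/57 = -125*(71 + (4 + 2*36))/57 = -125*(71 + (4 + 72))/57 = -125*(71 + 76)/57 = -125/57*147 = -6125/19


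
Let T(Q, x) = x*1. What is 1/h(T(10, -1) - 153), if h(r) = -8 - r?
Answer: 1/146 ≈ 0.0068493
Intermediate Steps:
T(Q, x) = x
1/h(T(10, -1) - 153) = 1/(-8 - (-1 - 153)) = 1/(-8 - 1*(-154)) = 1/(-8 + 154) = 1/146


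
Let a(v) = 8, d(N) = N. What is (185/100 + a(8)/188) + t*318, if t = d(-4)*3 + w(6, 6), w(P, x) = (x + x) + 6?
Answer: 1795299/940 ≈ 1909.9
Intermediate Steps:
w(P, x) = 6 + 2*x (w(P, x) = 2*x + 6 = 6 + 2*x)
t = 6 (t = -4*3 + (6 + 2*6) = -12 + (6 + 12) = -12 + 18 = 6)
(185/100 + a(8)/188) + t*318 = (185/100 + 8/188) + 6*318 = (185*(1/100) + 8*(1/188)) + 1908 = (37/20 + 2/47) + 1908 = 1779/940 + 1908 = 1795299/940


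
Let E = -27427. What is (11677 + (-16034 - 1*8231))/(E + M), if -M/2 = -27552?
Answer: -12588/27677 ≈ -0.45482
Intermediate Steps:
M = 55104 (M = -2*(-27552) = 55104)
(11677 + (-16034 - 1*8231))/(E + M) = (11677 + (-16034 - 1*8231))/(-27427 + 55104) = (11677 + (-16034 - 8231))/27677 = (11677 - 24265)*(1/27677) = -12588*1/27677 = -12588/27677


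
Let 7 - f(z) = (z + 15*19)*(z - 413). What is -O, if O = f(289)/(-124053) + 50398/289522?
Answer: 7178510716/17958036333 ≈ 0.39974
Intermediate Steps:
f(z) = 7 - (-413 + z)*(285 + z) (f(z) = 7 - (z + 15*19)*(z - 413) = 7 - (z + 285)*(-413 + z) = 7 - (285 + z)*(-413 + z) = 7 - (-413 + z)*(285 + z))
O = -7178510716/17958036333 (O = (117712 - 1*289**2 + 128*289)/(-124053) + 50398/289522 = (117712 - 1*83521 + 36992)*(-1/124053) + 50398*(1/289522) = (117712 - 83521 + 36992)*(-1/124053) + 25199/144761 = 71183*(-1/124053) + 25199/144761 = -71183/124053 + 25199/144761 = -7178510716/17958036333 ≈ -0.39974)
-O = -1*(-7178510716/17958036333) = 7178510716/17958036333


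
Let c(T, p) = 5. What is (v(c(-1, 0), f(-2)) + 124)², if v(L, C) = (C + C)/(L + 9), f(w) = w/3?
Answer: 6770404/441 ≈ 15352.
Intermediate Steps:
f(w) = w/3 (f(w) = w*(⅓) = w/3)
v(L, C) = 2*C/(9 + L) (v(L, C) = (2*C)/(9 + L) = 2*C/(9 + L))
(v(c(-1, 0), f(-2)) + 124)² = (2*((⅓)*(-2))/(9 + 5) + 124)² = (2*(-⅔)/14 + 124)² = (2*(-⅔)*(1/14) + 124)² = (-2/21 + 124)² = (2602/21)² = 6770404/441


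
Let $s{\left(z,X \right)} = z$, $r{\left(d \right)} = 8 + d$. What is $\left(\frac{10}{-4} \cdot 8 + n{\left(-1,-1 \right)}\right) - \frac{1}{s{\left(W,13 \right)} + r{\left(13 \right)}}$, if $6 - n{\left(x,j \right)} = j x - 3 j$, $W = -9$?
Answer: $- \frac{217}{12} \approx -18.083$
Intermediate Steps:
$n{\left(x,j \right)} = 6 + 3 j - j x$ ($n{\left(x,j \right)} = 6 - \left(j x - 3 j\right) = 6 - \left(- 3 j + j x\right) = 6 + 3 j - j x$)
$\left(\frac{10}{-4} \cdot 8 + n{\left(-1,-1 \right)}\right) - \frac{1}{s{\left(W,13 \right)} + r{\left(13 \right)}} = \left(\frac{10}{-4} \cdot 8 + \left(6 + 3 \left(-1\right) - \left(-1\right) \left(-1\right)\right)\right) - \frac{1}{-9 + \left(8 + 13\right)} = \left(10 \left(- \frac{1}{4}\right) 8 - -2\right) - \frac{1}{-9 + 21} = \left(\left(- \frac{5}{2}\right) 8 + 2\right) - \frac{1}{12} = \left(-20 + 2\right) - \frac{1}{12} = -18 - \frac{1}{12} = - \frac{217}{12}$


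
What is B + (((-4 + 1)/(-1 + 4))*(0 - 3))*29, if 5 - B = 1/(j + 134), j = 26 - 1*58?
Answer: 9383/102 ≈ 91.990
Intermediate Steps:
j = -32 (j = 26 - 58 = -32)
B = 509/102 (B = 5 - 1/(-32 + 134) = 5 - 1/102 = 509/102 ≈ 4.9902)
B + (((-4 + 1)/(-1 + 4))*(0 - 3))*29 = 509/102 + (((-4 + 1)/(-1 + 4))*(0 - 3))*29 = 509/102 + (-3/3*(-3))*29 = 509/102 + (-3*1/3*(-3))*29 = 509/102 - 1*(-3)*29 = 509/102 + 3*29 = 509/102 + 87 = 9383/102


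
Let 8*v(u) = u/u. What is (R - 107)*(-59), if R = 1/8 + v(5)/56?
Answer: 2824861/448 ≈ 6305.5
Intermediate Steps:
v(u) = 1/8 (v(u) = (u/u)/8 = (1/8)*1 = 1/8)
R = 57/448 (R = 1/8 + (1/8)/56 = 1*(1/8) + (1/8)*(1/56) = 1/8 + 1/448 = 57/448 ≈ 0.12723)
(R - 107)*(-59) = (57/448 - 107)*(-59) = -47879/448*(-59) = 2824861/448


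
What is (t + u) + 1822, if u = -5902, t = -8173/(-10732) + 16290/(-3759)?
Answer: -54912593671/13447196 ≈ -4083.6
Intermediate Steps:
t = -48033991/13447196 (t = -8173*(-1/10732) + 16290*(-1/3759) = 8173/10732 - 5430/1253 = -48033991/13447196 ≈ -3.5720)
(t + u) + 1822 = (-48033991/13447196 - 5902) + 1822 = -79413384783/13447196 + 1822 = -54912593671/13447196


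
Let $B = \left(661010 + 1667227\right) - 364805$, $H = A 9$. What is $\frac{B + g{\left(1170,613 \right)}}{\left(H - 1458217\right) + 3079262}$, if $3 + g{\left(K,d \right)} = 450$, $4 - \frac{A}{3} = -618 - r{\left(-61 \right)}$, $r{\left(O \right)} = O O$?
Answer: $\frac{1963879}{1738306} \approx 1.1298$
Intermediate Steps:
$r{\left(O \right)} = O^{2}$
$A = 13029$ ($A = 12 - 3 \left(-618 - \left(-61\right)^{2}\right) = 12 - 3 \left(-618 - 3721\right) = 12 - -13017 = 12 + 13017 = 13029$)
$g{\left(K,d \right)} = 447$ ($g{\left(K,d \right)} = -3 + 450 = 447$)
$H = 117261$ ($H = 13029 \cdot 9 = 117261$)
$B = 1963432$ ($B = 2328237 - 364805 = 1963432$)
$\frac{B + g{\left(1170,613 \right)}}{\left(H - 1458217\right) + 3079262} = \frac{1963432 + 447}{\left(117261 - 1458217\right) + 3079262} = \frac{1963879}{-1340956 + 3079262} = \frac{1963879}{1738306}$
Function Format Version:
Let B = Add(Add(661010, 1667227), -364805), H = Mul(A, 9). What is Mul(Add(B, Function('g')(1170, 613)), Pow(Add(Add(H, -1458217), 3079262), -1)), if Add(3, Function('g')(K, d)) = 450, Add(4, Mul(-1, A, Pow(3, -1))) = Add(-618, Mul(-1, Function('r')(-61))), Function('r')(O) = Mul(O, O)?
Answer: Rational(1963879, 1738306) ≈ 1.1298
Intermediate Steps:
Function('r')(O) = Pow(O, 2)
A = 13029 (A = Add(12, Mul(-3, Add(-618, Mul(-1, Pow(-61, 2))))) = Add(12, Mul(-3, Add(-618, Mul(-1, 3721)))) = Add(12, Mul(-3, Add(-618, -3721))) = Add(12, Mul(-3, -4339)) = Add(12, 13017) = 13029)
Function('g')(K, d) = 447 (Function('g')(K, d) = Add(-3, 450) = 447)
H = 117261 (H = Mul(13029, 9) = 117261)
B = 1963432 (B = Add(2328237, -364805) = 1963432)
Mul(Add(B, Function('g')(1170, 613)), Pow(Add(Add(H, -1458217), 3079262), -1)) = Mul(Add(1963432, 447), Pow(Add(Add(117261, -1458217), 3079262), -1)) = Mul(1963879, Pow(Add(-1340956, 3079262), -1)) = Mul(1963879, Pow(1738306, -1)) = Mul(1963879, Rational(1, 1738306)) = Rational(1963879, 1738306)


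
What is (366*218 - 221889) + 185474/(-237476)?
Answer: -16872881275/118738 ≈ -1.4210e+5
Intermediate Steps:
(366*218 - 221889) + 185474/(-237476) = (79788 - 221889) + 185474*(-1/237476) = -142101 - 92737/118738 = -16872881275/118738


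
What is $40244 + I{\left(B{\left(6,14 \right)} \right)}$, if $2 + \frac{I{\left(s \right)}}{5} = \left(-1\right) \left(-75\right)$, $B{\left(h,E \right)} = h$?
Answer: $40609$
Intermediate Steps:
$I{\left(s \right)} = 365$ ($I{\left(s \right)} = -10 + 5 \left(\left(-1\right) \left(-75\right)\right) = -10 + 5 \cdot 75 = -10 + 375 = 365$)
$40244 + I{\left(B{\left(6,14 \right)} \right)} = 40244 + 365 = 40609$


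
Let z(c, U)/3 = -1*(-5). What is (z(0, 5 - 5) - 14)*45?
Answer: 45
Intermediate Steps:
z(c, U) = 15 (z(c, U) = 3*(-1*(-5)) = 3*5 = 15)
(z(0, 5 - 5) - 14)*45 = (15 - 14)*45 = 1*45 = 45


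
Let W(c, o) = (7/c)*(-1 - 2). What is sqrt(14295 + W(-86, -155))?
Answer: 3*sqrt(11747514)/86 ≈ 119.56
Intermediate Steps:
W(c, o) = -21/c (W(c, o) = (7/c)*(-3) = -21/c)
sqrt(14295 + W(-86, -155)) = sqrt(14295 - 21/(-86)) = sqrt(14295 - 21*(-1/86)) = sqrt(14295 + 21/86) = sqrt(1229391/86) = 3*sqrt(11747514)/86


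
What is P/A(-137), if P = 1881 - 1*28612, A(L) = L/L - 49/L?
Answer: -3662147/186 ≈ -19689.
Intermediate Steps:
A(L) = 1 - 49/L
P = -26731 (P = 1881 - 28612 = -26731)
P/A(-137) = -26731*(-137/(-49 - 137)) = -26731/((-1/137*(-186))) = -26731/186/137 = -26731*137/186 = -3662147/186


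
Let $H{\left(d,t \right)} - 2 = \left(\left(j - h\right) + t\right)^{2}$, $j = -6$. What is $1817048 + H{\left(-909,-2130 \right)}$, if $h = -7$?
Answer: $6349691$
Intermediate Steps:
$H{\left(d,t \right)} = 2 + \left(1 + t\right)^{2}$ ($H{\left(d,t \right)} = 2 + \left(\left(-6 - -7\right) + t\right)^{2} = 2 + \left(\left(-6 + 7\right) + t\right)^{2} = 2 + \left(1 + t\right)^{2}$)
$1817048 + H{\left(-909,-2130 \right)} = 1817048 + \left(2 + \left(1 - 2130\right)^{2}\right) = 1817048 + \left(2 + \left(-2129\right)^{2}\right) = 1817048 + \left(2 + 4532641\right) = 1817048 + 4532643 = 6349691$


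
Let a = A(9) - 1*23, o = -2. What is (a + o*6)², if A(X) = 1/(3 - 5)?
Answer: 5041/4 ≈ 1260.3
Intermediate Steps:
A(X) = -½ (A(X) = 1/(-2) = -½)
a = -47/2 (a = -½ - 1*23 = -½ - 23 = -47/2 ≈ -23.500)
(a + o*6)² = (-47/2 - 2*6)² = (-47/2 - 12)² = (-71/2)² = 5041/4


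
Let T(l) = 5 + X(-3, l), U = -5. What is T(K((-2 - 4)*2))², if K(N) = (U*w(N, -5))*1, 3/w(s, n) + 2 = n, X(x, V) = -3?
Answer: 4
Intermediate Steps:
w(s, n) = 3/(-2 + n)
K(N) = 15/7 (K(N) = -15/(-2 - 5)*1 = -15/(-7)*1 = -15*(-1)/7*1 = -5*(-3/7)*1 = (15/7)*1 = 15/7)
T(l) = 2 (T(l) = 5 - 3 = 2)
T(K((-2 - 4)*2))² = 2² = 4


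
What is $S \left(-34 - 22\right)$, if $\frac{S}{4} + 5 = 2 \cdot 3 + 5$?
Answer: $-1344$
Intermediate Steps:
$S = 24$ ($S = -20 + 4 \left(2 \cdot 3 + 5\right) = -20 + 4 \left(6 + 5\right) = -20 + 4 \cdot 11 = -20 + 44 = 24$)
$S \left(-34 - 22\right) = 24 \left(-34 - 22\right) = 24 \left(-56\right) = -1344$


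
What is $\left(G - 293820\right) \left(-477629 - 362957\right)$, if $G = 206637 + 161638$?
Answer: $-62585830630$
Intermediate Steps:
$G = 368275$
$\left(G - 293820\right) \left(-477629 - 362957\right) = \left(368275 - 293820\right) \left(-477629 - 362957\right) = 74455 \left(-840586\right) = -62585830630$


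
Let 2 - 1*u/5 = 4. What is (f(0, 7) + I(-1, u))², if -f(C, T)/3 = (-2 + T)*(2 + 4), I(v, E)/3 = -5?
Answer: 11025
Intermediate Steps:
u = -10 (u = 10 - 5*4 = 10 - 20 = -10)
I(v, E) = -15 (I(v, E) = 3*(-5) = -15)
f(C, T) = 36 - 18*T (f(C, T) = -3*(-2 + T)*(2 + 4) = -3*(-2 + T)*6 = -3*(-12 + 6*T) = 36 - 18*T)
(f(0, 7) + I(-1, u))² = ((36 - 18*7) - 15)² = ((36 - 126) - 15)² = (-90 - 15)² = (-105)² = 11025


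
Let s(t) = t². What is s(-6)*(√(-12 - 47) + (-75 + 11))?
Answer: -2304 + 36*I*√59 ≈ -2304.0 + 276.52*I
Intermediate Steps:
s(-6)*(√(-12 - 47) + (-75 + 11)) = (-6)²*(√(-12 - 47) + (-75 + 11)) = 36*(√(-59) - 64) = 36*(I*√59 - 64) = 36*(-64 + I*√59) = -2304 + 36*I*√59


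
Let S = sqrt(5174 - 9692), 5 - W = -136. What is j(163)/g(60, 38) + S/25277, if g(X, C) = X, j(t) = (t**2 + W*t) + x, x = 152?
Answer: 4142/5 + 3*I*sqrt(502)/25277 ≈ 828.4 + 0.0026592*I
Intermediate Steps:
W = 141 (W = 5 - 1*(-136) = 5 + 136 = 141)
j(t) = 152 + t**2 + 141*t (j(t) = (t**2 + 141*t) + 152 = 152 + t**2 + 141*t)
S = 3*I*sqrt(502) (S = sqrt(-4518) = 3*I*sqrt(502) ≈ 67.216*I)
j(163)/g(60, 38) + S/25277 = (152 + 163**2 + 141*163)/60 + (3*I*sqrt(502))/25277 = (152 + 26569 + 22983)*(1/60) + (3*I*sqrt(502))*(1/25277) = 49704*(1/60) + 3*I*sqrt(502)/25277 = 4142/5 + 3*I*sqrt(502)/25277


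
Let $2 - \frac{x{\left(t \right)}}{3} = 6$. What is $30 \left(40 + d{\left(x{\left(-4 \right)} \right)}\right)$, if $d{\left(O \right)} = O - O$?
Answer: $1200$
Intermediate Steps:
$x{\left(t \right)} = -12$ ($x{\left(t \right)} = 6 - 18 = -12$)
$d{\left(O \right)} = 0$
$30 \left(40 + d{\left(x{\left(-4 \right)} \right)}\right) = 30 \left(40 + 0\right) = 30 \cdot 40 = 1200$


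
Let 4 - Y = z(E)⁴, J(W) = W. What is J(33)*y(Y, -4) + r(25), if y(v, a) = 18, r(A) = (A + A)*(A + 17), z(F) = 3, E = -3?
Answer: 2694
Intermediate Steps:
r(A) = 2*A*(17 + A) (r(A) = (2*A)*(17 + A) = 2*A*(17 + A))
Y = -77 (Y = 4 - 1*3⁴ = 4 - 1*81 = 4 - 81 = -77)
J(33)*y(Y, -4) + r(25) = 33*18 + 2*25*(17 + 25) = 594 + 2*25*42 = 594 + 2100 = 2694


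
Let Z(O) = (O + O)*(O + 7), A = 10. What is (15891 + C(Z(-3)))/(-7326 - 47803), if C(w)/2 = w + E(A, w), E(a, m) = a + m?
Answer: -15815/55129 ≈ -0.28687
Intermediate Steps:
Z(O) = 2*O*(7 + O) (Z(O) = (2*O)*(7 + O) = 2*O*(7 + O))
C(w) = 20 + 4*w (C(w) = 2*(w + (10 + w)) = 2*(10 + 2*w) = 20 + 4*w)
(15891 + C(Z(-3)))/(-7326 - 47803) = (15891 + (20 + 4*(2*(-3)*(7 - 3))))/(-7326 - 47803) = (15891 + (20 + 4*(2*(-3)*4)))/(-55129) = (15891 + (20 + 4*(-24)))*(-1/55129) = (15891 + (20 - 96))*(-1/55129) = (15891 - 76)*(-1/55129) = 15815*(-1/55129) = -15815/55129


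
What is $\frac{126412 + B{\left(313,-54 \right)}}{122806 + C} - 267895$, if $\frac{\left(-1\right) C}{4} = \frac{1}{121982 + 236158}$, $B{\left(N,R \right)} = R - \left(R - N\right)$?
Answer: $- \frac{2945610768992180}{10995435209} \approx -2.6789 \cdot 10^{5}$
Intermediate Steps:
$B{\left(N,R \right)} = N$ ($B{\left(N,R \right)} = R + \left(N - R\right) = N$)
$C = - \frac{1}{89535}$ ($C = - \frac{4}{121982 + 236158} = - \frac{4}{358140} = \left(-4\right) \frac{1}{358140} = - \frac{1}{89535} \approx -1.1169 \cdot 10^{-5}$)
$\frac{126412 + B{\left(313,-54 \right)}}{122806 + C} - 267895 = \frac{126412 + 313}{122806 - \frac{1}{89535}} - 267895 = \frac{126725}{\frac{10995435209}{89535}} - 267895 = 126725 \cdot \frac{89535}{10995435209} - 267895 = \frac{11346322875}{10995435209} - 267895 = - \frac{2945610768992180}{10995435209}$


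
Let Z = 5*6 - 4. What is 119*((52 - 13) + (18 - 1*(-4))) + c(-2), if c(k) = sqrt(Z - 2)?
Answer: 7259 + 2*sqrt(6) ≈ 7263.9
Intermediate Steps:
Z = 26 (Z = 30 - 4 = 26)
c(k) = 2*sqrt(6) (c(k) = sqrt(26 - 2) = sqrt(24) = 2*sqrt(6))
119*((52 - 13) + (18 - 1*(-4))) + c(-2) = 119*((52 - 13) + (18 - 1*(-4))) + 2*sqrt(6) = 119*(39 + (18 + 4)) + 2*sqrt(6) = 119*(39 + 22) + 2*sqrt(6) = 119*61 + 2*sqrt(6) = 7259 + 2*sqrt(6)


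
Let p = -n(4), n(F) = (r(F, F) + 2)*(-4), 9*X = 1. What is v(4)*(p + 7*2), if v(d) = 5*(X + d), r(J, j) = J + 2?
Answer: 8510/9 ≈ 945.56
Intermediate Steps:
r(J, j) = 2 + J
X = ⅑ (X = (⅑)*1 = ⅑ ≈ 0.11111)
n(F) = -16 - 4*F (n(F) = ((2 + F) + 2)*(-4) = (4 + F)*(-4) = -16 - 4*F)
v(d) = 5/9 + 5*d (v(d) = 5*(⅑ + d) = 5/9 + 5*d)
p = 32 (p = -(-16 - 4*4) = -(-16 - 16) = -1*(-32) = 32)
v(4)*(p + 7*2) = (5/9 + 5*4)*(32 + 7*2) = (5/9 + 20)*(32 + 14) = (185/9)*46 = 8510/9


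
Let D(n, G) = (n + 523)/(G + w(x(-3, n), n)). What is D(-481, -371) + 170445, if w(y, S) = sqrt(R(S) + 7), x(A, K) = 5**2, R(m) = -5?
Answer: 23459863773/137639 - 42*sqrt(2)/137639 ≈ 1.7045e+5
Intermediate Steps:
x(A, K) = 25
w(y, S) = sqrt(2) (w(y, S) = sqrt(-5 + 7) = sqrt(2))
D(n, G) = (523 + n)/(G + sqrt(2)) (D(n, G) = (n + 523)/(G + sqrt(2)) = (523 + n)/(G + sqrt(2)))
D(-481, -371) + 170445 = (523 - 481)/(-371 + sqrt(2)) + 170445 = 42/(-371 + sqrt(2)) + 170445 = 170445 + 42/(-371 + sqrt(2))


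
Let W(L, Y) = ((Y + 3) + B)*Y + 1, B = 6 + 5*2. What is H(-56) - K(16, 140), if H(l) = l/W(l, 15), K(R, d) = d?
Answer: -10228/73 ≈ -140.11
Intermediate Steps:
B = 16 (B = 6 + 10 = 16)
W(L, Y) = 1 + Y*(19 + Y) (W(L, Y) = ((Y + 3) + 16)*Y + 1 = ((3 + Y) + 16)*Y + 1 = (19 + Y)*Y + 1 = Y*(19 + Y) + 1 = 1 + Y*(19 + Y))
H(l) = l/511 (H(l) = l/(1 + 15² + 19*15) = l/(1 + 225 + 285) = l/511)
H(-56) - K(16, 140) = (1/511)*(-56) - 1*140 = -8/73 - 140 = -10228/73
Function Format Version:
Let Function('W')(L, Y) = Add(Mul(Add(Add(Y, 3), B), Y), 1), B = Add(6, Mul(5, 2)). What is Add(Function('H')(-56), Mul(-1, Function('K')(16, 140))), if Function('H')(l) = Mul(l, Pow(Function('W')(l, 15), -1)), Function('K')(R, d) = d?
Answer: Rational(-10228, 73) ≈ -140.11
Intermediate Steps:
B = 16 (B = Add(6, 10) = 16)
Function('W')(L, Y) = Add(1, Mul(Y, Add(19, Y))) (Function('W')(L, Y) = Add(Mul(Add(Add(Y, 3), 16), Y), 1) = Add(Mul(Add(Add(3, Y), 16), Y), 1) = Add(Mul(Add(19, Y), Y), 1) = Add(Mul(Y, Add(19, Y)), 1) = Add(1, Mul(Y, Add(19, Y))))
Function('H')(l) = Mul(Rational(1, 511), l) (Function('H')(l) = Mul(l, Pow(Add(1, Pow(15, 2), Mul(19, 15)), -1)) = Mul(l, Pow(Add(1, 225, 285), -1)) = Mul(l, Pow(511, -1)) = Mul(l, Rational(1, 511)) = Mul(Rational(1, 511), l))
Add(Function('H')(-56), Mul(-1, Function('K')(16, 140))) = Add(Mul(Rational(1, 511), -56), Mul(-1, 140)) = Add(Rational(-8, 73), -140) = Rational(-10228, 73)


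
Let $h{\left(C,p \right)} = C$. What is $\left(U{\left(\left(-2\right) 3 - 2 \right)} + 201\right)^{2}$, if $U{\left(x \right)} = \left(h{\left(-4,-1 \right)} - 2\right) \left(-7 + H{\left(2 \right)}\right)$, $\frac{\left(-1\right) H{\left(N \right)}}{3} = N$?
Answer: $77841$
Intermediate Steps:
$H{\left(N \right)} = - 3 N$
$U{\left(x \right)} = 78$ ($U{\left(x \right)} = \left(-4 - 2\right) \left(-7 - 6\right) = - 6 \left(-7 - 6\right) = \left(-6\right) \left(-13\right) = 78$)
$\left(U{\left(\left(-2\right) 3 - 2 \right)} + 201\right)^{2} = \left(78 + 201\right)^{2} = 279^{2} = 77841$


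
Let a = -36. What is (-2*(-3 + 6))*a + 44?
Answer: 260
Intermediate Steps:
(-2*(-3 + 6))*a + 44 = -2*(-3 + 6)*(-36) + 44 = -2*3*(-36) + 44 = -6*(-36) + 44 = 216 + 44 = 260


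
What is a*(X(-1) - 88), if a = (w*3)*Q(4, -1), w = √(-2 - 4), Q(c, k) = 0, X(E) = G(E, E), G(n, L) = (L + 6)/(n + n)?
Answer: 0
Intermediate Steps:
G(n, L) = (6 + L)/(2*n) (G(n, L) = (6 + L)/((2*n)) = (6 + L)*(1/(2*n)) = (6 + L)/(2*n))
X(E) = (6 + E)/(2*E)
w = I*√6 (w = √(-6) = I*√6 ≈ 2.4495*I)
a = 0 (a = ((I*√6)*3)*0 = (3*I*√6)*0 = 0)
a*(X(-1) - 88) = 0*((½)*(6 - 1)/(-1) - 88) = 0*((½)*(-1)*5 - 88) = 0*(-5/2 - 88) = 0*(-181/2) = 0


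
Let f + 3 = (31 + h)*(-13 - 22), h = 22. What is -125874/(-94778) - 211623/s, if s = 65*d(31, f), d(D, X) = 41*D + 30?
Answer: -4706334942/4007450785 ≈ -1.1744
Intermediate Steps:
f = -1858 (f = -3 + (31 + 22)*(-13 - 22) = -3 + 53*(-35) = -3 - 1855 = -1858)
d(D, X) = 30 + 41*D
s = 84565 (s = 65*(30 + 41*31) = 65*(30 + 1271) = 65*1301 = 84565)
-125874/(-94778) - 211623/s = -125874/(-94778) - 211623/84565 = -125874*(-1/94778) - 211623*1/84565 = 62937/47389 - 211623/84565 = -4706334942/4007450785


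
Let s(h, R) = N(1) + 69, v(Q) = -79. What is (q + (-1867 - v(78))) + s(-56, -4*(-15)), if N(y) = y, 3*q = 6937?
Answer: 1783/3 ≈ 594.33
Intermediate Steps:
q = 6937/3 (q = (⅓)*6937 = 6937/3 ≈ 2312.3)
s(h, R) = 70 (s(h, R) = 1 + 69 = 70)
(q + (-1867 - v(78))) + s(-56, -4*(-15)) = (6937/3 + (-1867 - 1*(-79))) + 70 = (6937/3 + (-1867 + 79)) + 70 = (6937/3 - 1788) + 70 = 1573/3 + 70 = 1783/3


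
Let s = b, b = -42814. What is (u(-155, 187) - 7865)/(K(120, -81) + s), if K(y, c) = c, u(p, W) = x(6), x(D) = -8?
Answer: 7873/42895 ≈ 0.18354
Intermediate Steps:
u(p, W) = -8
s = -42814
(u(-155, 187) - 7865)/(K(120, -81) + s) = (-8 - 7865)/(-81 - 42814) = -7873/(-42895) = -7873*(-1/42895) = 7873/42895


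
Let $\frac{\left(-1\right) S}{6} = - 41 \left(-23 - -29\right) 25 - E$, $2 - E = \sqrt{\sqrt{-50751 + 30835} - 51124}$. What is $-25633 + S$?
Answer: $11279 - 6 \sqrt{-51124 + 2 i \sqrt{4979}} \approx 11277.0 - 1356.6 i$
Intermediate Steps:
$E = 2 - \sqrt{-51124 + 2 i \sqrt{4979}}$ ($E = 2 - \sqrt{\sqrt{-50751 + 30835} - 51124} = 2 - \sqrt{\sqrt{-19916} - 51124} = 2 - \sqrt{2 i \sqrt{4979} - 51124} = 2 - \sqrt{-51124 + 2 i \sqrt{4979}} \approx 1.6879 - 226.11 i$)
$S = 36912 - 6 \sqrt{-51124 + 2 i \sqrt{4979}}$ ($S = - 6 \left(- 41 \left(-23 - -29\right) 25 - \left(2 - \sqrt{-51124 + 2 i \sqrt{4979}}\right)\right) = - 6 \left(- 41 \left(-23 + 29\right) 25 - \left(2 - \sqrt{-51124 + 2 i \sqrt{4979}}\right)\right) = - 6 \left(\left(-41\right) 6 \cdot 25 - \left(2 - \sqrt{-51124 + 2 i \sqrt{4979}}\right)\right) = - 6 \left(\left(-246\right) 25 - \left(2 - \sqrt{-51124 + 2 i \sqrt{4979}}\right)\right) = - 6 \left(-6150 - \left(2 - \sqrt{-51124 + 2 i \sqrt{4979}}\right)\right) = - 6 \left(-6152 + \sqrt{-51124 + 2 i \sqrt{4979}}\right) = 36912 - 6 \sqrt{-51124 + 2 i \sqrt{4979}} \approx 36910.0 - 1356.6 i$)
$-25633 + S = -25633 + \left(36912 - 6 \sqrt{-51124 + 2 i \sqrt{4979}}\right) = 11279 - 6 \sqrt{-51124 + 2 i \sqrt{4979}}$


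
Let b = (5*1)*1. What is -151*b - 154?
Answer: -909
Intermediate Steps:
b = 5 (b = 5*1 = 5)
-151*b - 154 = -151*5 - 154 = -755 - 154 = -909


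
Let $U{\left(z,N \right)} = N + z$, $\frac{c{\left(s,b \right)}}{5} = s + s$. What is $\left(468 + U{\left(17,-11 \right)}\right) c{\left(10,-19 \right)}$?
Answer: $47400$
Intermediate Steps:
$c{\left(s,b \right)} = 10 s$ ($c{\left(s,b \right)} = 5 \left(s + s\right) = 5 \cdot 2 s = 10 s$)
$\left(468 + U{\left(17,-11 \right)}\right) c{\left(10,-19 \right)} = \left(468 + \left(-11 + 17\right)\right) 10 \cdot 10 = \left(468 + 6\right) 100 = 474 \cdot 100 = 47400$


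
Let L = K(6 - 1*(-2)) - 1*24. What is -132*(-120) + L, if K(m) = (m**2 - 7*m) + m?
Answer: 15832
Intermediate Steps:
K(m) = m**2 - 6*m
L = -8 (L = (6 - 1*(-2))*(-6 + (6 - 1*(-2))) - 1*24 = (6 + 2)*(-6 + (6 + 2)) - 24 = 8*(-6 + 8) - 24 = 8*2 - 24 = 16 - 24 = -8)
-132*(-120) + L = -132*(-120) - 8 = 15840 - 8 = 15832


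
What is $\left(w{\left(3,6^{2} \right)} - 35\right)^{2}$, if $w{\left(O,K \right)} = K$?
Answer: $1$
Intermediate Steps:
$\left(w{\left(3,6^{2} \right)} - 35\right)^{2} = \left(6^{2} - 35\right)^{2} = \left(36 - 35\right)^{2} = 1^{2} = 1$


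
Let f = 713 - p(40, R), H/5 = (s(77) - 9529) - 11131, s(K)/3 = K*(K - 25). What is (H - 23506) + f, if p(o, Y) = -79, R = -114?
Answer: -65954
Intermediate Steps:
s(K) = 3*K*(-25 + K) (s(K) = 3*(K*(K - 25)) = 3*(K*(-25 + K)) = 3*K*(-25 + K))
H = -43240 (H = 5*((3*77*(-25 + 77) - 9529) - 11131) = 5*((3*77*52 - 9529) - 11131) = 5*((12012 - 9529) - 11131) = 5*(2483 - 11131) = 5*(-8648) = -43240)
f = 792 (f = 713 - 1*(-79) = 713 + 79 = 792)
(H - 23506) + f = (-43240 - 23506) + 792 = -66746 + 792 = -65954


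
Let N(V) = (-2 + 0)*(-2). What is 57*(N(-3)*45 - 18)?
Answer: 9234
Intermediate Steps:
N(V) = 4 (N(V) = -2*(-2) = 4)
57*(N(-3)*45 - 18) = 57*(4*45 - 18) = 57*(180 - 18) = 57*162 = 9234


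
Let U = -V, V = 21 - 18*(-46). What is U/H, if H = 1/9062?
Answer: -7693638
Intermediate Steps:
V = 849 (V = 21 + 828 = 849)
U = -849 (U = -1*849 = -849)
H = 1/9062 ≈ 0.00011035
U/H = -849/1/9062 = -849*9062 = -7693638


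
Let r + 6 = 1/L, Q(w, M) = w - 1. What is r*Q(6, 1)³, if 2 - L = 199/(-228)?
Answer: -92550/131 ≈ -706.49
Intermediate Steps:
L = 655/228 (L = 2 - 199/(-228) = 2 - 199*(-1)/228 = 2 - 1*(-199/228) = 2 + 199/228 = 655/228 ≈ 2.8728)
Q(w, M) = -1 + w
r = -3702/655 (r = -6 + 1/(655/228) = -6 + 228/655 = -3702/655 ≈ -5.6519)
r*Q(6, 1)³ = -3702*(-1 + 6)³/655 = -3702/655*5³ = -3702/655*125 = -92550/131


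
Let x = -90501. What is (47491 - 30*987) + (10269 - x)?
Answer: 118651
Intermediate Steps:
(47491 - 30*987) + (10269 - x) = (47491 - 30*987) + (10269 - 1*(-90501)) = (47491 - 29610) + (10269 + 90501) = 17881 + 100770 = 118651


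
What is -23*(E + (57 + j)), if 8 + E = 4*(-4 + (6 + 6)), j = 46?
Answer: -2921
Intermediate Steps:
E = 24 (E = -8 + 4*(-4 + (6 + 6)) = -8 + 4*(-4 + 12) = -8 + 4*8 = -8 + 32 = 24)
-23*(E + (57 + j)) = -23*(24 + (57 + 46)) = -23*(24 + 103) = -23*127 = -2921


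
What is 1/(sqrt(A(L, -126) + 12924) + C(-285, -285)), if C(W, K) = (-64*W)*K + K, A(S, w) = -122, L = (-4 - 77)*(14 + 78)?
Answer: -140505/730441235579 - sqrt(12802)/27026325716423 ≈ -1.9236e-7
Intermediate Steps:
L = -7452 (L = -81*92 = -7452)
C(W, K) = K - 64*K*W (C(W, K) = -64*K*W + K = K - 64*K*W)
1/(sqrt(A(L, -126) + 12924) + C(-285, -285)) = 1/(sqrt(-122 + 12924) - 285*(1 - 64*(-285))) = 1/(sqrt(12802) - 285*(1 + 18240)) = 1/(sqrt(12802) - 285*18241) = 1/(sqrt(12802) - 5198685) = 1/(-5198685 + sqrt(12802))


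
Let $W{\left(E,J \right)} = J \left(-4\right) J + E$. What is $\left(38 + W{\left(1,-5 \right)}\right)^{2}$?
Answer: $3721$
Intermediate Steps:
$W{\left(E,J \right)} = E - 4 J^{2}$ ($W{\left(E,J \right)} = - 4 J J + E = - 4 J^{2} + E = E - 4 J^{2}$)
$\left(38 + W{\left(1,-5 \right)}\right)^{2} = \left(38 + \left(1 - 4 \left(-5\right)^{2}\right)\right)^{2} = \left(38 + \left(1 - 100\right)\right)^{2} = \left(38 - 99\right)^{2} = \left(-61\right)^{2} = 3721$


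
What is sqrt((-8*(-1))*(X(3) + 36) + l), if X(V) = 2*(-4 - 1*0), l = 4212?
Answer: 2*sqrt(1109) ≈ 66.603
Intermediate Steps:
X(V) = -8 (X(V) = 2*(-4 + 0) = 2*(-4) = -8)
sqrt((-8*(-1))*(X(3) + 36) + l) = sqrt((-8*(-1))*(-8 + 36) + 4212) = sqrt(8*28 + 4212) = sqrt(224 + 4212) = sqrt(4436) = 2*sqrt(1109)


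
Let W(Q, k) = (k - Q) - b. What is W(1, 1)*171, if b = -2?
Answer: 342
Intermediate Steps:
W(Q, k) = 2 + k - Q (W(Q, k) = (k - Q) - 1*(-2) = (k - Q) + 2 = 2 + k - Q)
W(1, 1)*171 = (2 + 1 - 1*1)*171 = (2 + 1 - 1)*171 = 2*171 = 342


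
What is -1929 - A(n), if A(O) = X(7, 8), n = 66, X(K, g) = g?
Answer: -1937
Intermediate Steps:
A(O) = 8
-1929 - A(n) = -1929 - 1*8 = -1929 - 8 = -1937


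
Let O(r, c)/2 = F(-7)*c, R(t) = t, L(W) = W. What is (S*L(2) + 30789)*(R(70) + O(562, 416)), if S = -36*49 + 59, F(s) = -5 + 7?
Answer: 47475186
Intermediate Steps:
F(s) = 2
S = -1705 (S = -1764 + 59 = -1705)
O(r, c) = 4*c (O(r, c) = 2*(2*c) = 4*c)
(S*L(2) + 30789)*(R(70) + O(562, 416)) = (-1705*2 + 30789)*(70 + 4*416) = (-3410 + 30789)*(70 + 1664) = 27379*1734 = 47475186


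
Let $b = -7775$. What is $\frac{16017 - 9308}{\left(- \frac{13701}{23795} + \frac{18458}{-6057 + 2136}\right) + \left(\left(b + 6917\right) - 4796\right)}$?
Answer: $- \frac{625951008255}{528012232261} \approx -1.1855$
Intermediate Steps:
$\frac{16017 - 9308}{\left(- \frac{13701}{23795} + \frac{18458}{-6057 + 2136}\right) + \left(\left(b + 6917\right) - 4796\right)} = \frac{16017 - 9308}{\left(- \frac{13701}{23795} + \frac{18458}{-6057 + 2136}\right) + \left(\left(-7775 + 6917\right) - 4796\right)} = \frac{6709}{\left(\left(-13701\right) \frac{1}{23795} + \frac{18458}{-3921}\right) - 5654} = \frac{6709}{\left(- \frac{13701}{23795} + 18458 \left(- \frac{1}{3921}\right)\right) - 5654} = \frac{6709}{\left(- \frac{13701}{23795} - \frac{18458}{3921}\right) - 5654} = \frac{6709}{- \frac{492929731}{93300195} - 5654} = \frac{6709}{- \frac{528012232261}{93300195}} = 6709 \left(- \frac{93300195}{528012232261}\right) = - \frac{625951008255}{528012232261}$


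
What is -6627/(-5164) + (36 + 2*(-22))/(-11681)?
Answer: 77451299/60320684 ≈ 1.2840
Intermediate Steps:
-6627/(-5164) + (36 + 2*(-22))/(-11681) = -6627*(-1/5164) + (36 - 44)*(-1/11681) = 6627/5164 - 8*(-1/11681) = 6627/5164 + 8/11681 = 77451299/60320684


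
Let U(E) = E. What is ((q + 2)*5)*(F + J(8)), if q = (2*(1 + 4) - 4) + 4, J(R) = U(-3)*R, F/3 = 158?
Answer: 27000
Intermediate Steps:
F = 474 (F = 3*158 = 474)
J(R) = -3*R
q = 10 (q = (2*5 - 4) + 4 = (10 - 4) + 4 = 6 + 4 = 10)
((q + 2)*5)*(F + J(8)) = ((10 + 2)*5)*(474 - 3*8) = (12*5)*(474 - 24) = 60*450 = 27000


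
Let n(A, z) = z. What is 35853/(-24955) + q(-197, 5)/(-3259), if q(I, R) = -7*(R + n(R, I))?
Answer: -150384447/81328345 ≈ -1.8491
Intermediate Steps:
q(I, R) = -7*I - 7*R (q(I, R) = -7*(R + I) = -7*(I + R) = -7*I - 7*R)
35853/(-24955) + q(-197, 5)/(-3259) = 35853/(-24955) + (-7*(-197) - 7*5)/(-3259) = 35853*(-1/24955) + (1379 - 35)*(-1/3259) = -35853/24955 + 1344*(-1/3259) = -35853/24955 - 1344/3259 = -150384447/81328345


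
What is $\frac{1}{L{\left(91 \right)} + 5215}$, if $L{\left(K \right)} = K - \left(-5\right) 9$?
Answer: $\frac{1}{5351} \approx 0.00018688$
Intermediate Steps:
$L{\left(K \right)} = 45 + K$ ($L{\left(K \right)} = K - -45 = K + 45 = 45 + K$)
$\frac{1}{L{\left(91 \right)} + 5215} = \frac{1}{\left(45 + 91\right) + 5215} = \frac{1}{136 + 5215} = \frac{1}{5351}$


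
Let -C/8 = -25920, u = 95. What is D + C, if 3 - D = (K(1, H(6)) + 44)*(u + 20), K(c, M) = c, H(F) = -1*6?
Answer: 202188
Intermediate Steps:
H(F) = -6
C = 207360 (C = -8*(-25920) = 207360)
D = -5172 (D = 3 - (1 + 44)*(95 + 20) = 3 - 45*115 = 3 - 1*5175 = 3 - 5175 = -5172)
D + C = -5172 + 207360 = 202188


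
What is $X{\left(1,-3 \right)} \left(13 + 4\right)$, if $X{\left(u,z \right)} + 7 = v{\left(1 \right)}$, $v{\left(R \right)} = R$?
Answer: $-102$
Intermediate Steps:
$X{\left(u,z \right)} = -6$ ($X{\left(u,z \right)} = -7 + 1 = -6$)
$X{\left(1,-3 \right)} \left(13 + 4\right) = - 6 \left(13 + 4\right) = \left(-6\right) 17 = -102$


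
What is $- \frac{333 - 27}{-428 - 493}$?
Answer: $\frac{102}{307} \approx 0.33225$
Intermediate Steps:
$- \frac{333 - 27}{-428 - 493} = - \frac{306}{-921} = - \frac{306 \left(-1\right)}{921} = \left(-1\right) \left(- \frac{102}{307}\right) = \frac{102}{307}$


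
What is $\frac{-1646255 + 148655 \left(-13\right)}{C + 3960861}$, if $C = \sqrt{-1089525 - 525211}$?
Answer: $- \frac{14175010520970}{15688421476057} + \frac{14315080 i \sqrt{100921}}{15688421476057} \approx -0.90353 + 0.00028987 i$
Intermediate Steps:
$C = 4 i \sqrt{100921}$ ($C = \sqrt{-1614736} = 4 i \sqrt{100921} \approx 1270.7 i$)
$\frac{-1646255 + 148655 \left(-13\right)}{C + 3960861} = \frac{-1646255 + 148655 \left(-13\right)}{4 i \sqrt{100921} + 3960861} = \frac{-1646255 - 1932515}{3960861 + 4 i \sqrt{100921}} = - \frac{3578770}{3960861 + 4 i \sqrt{100921}}$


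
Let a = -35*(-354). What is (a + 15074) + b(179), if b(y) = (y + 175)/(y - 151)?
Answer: 384673/14 ≈ 27477.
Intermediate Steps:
b(y) = (175 + y)/(-151 + y)
a = 12390
(a + 15074) + b(179) = (12390 + 15074) + (175 + 179)/(-151 + 179) = 27464 + 354/28 = 27464 + (1/28)*354 = 27464 + 177/14 = 384673/14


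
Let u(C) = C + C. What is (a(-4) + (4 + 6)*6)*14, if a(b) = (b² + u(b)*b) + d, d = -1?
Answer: 1498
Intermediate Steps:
u(C) = 2*C
a(b) = -1 + 3*b² (a(b) = (b² + (2*b)*b) - 1 = (b² + 2*b²) - 1 = 3*b² - 1 = -1 + 3*b²)
(a(-4) + (4 + 6)*6)*14 = ((-1 + 3*(-4)²) + (4 + 6)*6)*14 = ((-1 + 3*16) + 10*6)*14 = ((-1 + 48) + 60)*14 = (47 + 60)*14 = 107*14 = 1498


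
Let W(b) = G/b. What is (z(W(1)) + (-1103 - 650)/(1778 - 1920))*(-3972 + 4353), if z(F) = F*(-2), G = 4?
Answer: 235077/142 ≈ 1655.5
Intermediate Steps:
W(b) = 4/b
z(F) = -2*F
(z(W(1)) + (-1103 - 650)/(1778 - 1920))*(-3972 + 4353) = (-8/1 + (-1103 - 650)/(1778 - 1920))*(-3972 + 4353) = (-8 - 1753/(-142))*381 = (-2*4 - 1753*(-1/142))*381 = (-8 + 1753/142)*381 = (617/142)*381 = 235077/142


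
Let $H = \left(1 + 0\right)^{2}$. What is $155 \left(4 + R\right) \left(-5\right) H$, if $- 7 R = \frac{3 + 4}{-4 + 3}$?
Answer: $-3875$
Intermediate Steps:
$H = 1$ ($H = 1^{2} = 1$)
$R = 1$ ($R = - \frac{\left(3 + 4\right) \frac{1}{-4 + 3}}{7} = - \frac{7 \frac{1}{-1}}{7} = - \frac{7 \left(-1\right)}{7} = \left(- \frac{1}{7}\right) \left(-7\right) = 1$)
$155 \left(4 + R\right) \left(-5\right) H = 155 \left(4 + 1\right) \left(-5\right) 1 = 155 \cdot 5 \left(-5\right) 1 = 155 \left(-25\right) 1 = \left(-3875\right) 1 = -3875$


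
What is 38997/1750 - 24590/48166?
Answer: 131092643/6020750 ≈ 21.773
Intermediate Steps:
38997/1750 - 24590/48166 = 38997*(1/1750) - 24590*1/48166 = 5571/250 - 12295/24083 = 131092643/6020750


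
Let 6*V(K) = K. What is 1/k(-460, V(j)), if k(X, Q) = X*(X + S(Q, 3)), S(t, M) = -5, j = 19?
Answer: 1/213900 ≈ 4.6751e-6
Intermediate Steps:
V(K) = K/6
k(X, Q) = X*(-5 + X) (k(X, Q) = X*(X - 5) = X*(-5 + X))
1/k(-460, V(j)) = 1/(-460*(-5 - 460)) = 1/(-460*(-465)) = 1/213900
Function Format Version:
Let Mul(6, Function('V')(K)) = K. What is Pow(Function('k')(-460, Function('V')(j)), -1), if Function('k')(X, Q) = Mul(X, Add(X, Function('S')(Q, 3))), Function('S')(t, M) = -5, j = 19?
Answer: Rational(1, 213900) ≈ 4.6751e-6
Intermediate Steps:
Function('V')(K) = Mul(Rational(1, 6), K)
Function('k')(X, Q) = Mul(X, Add(-5, X)) (Function('k')(X, Q) = Mul(X, Add(X, -5)) = Mul(X, Add(-5, X)))
Pow(Function('k')(-460, Function('V')(j)), -1) = Pow(Mul(-460, Add(-5, -460)), -1) = Pow(Mul(-460, -465), -1) = Pow(213900, -1) = Rational(1, 213900)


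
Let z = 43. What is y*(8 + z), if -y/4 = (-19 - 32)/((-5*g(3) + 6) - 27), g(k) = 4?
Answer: -10404/41 ≈ -253.76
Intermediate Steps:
y = -204/41 (y = -4*(-19 - 32)/((-5*4 + 6) - 27) = -(-204)/((-20 + 6) - 27) = -(-204)/(-14 - 27) = -(-204)/(-41) = -(-204)*(-1)/41 = -4*51/41 = -204/41 ≈ -4.9756)
y*(8 + z) = -204*(8 + 43)/41 = -204/41*51 = -10404/41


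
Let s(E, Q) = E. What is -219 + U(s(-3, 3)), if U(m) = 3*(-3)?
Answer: -228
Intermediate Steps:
U(m) = -9
-219 + U(s(-3, 3)) = -219 - 9 = -228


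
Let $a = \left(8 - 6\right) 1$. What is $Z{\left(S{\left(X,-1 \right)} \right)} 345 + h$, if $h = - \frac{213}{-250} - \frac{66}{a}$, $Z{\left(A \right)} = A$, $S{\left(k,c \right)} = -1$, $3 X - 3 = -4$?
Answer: $- \frac{94287}{250} \approx -377.15$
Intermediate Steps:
$X = - \frac{1}{3}$ ($X = 1 + \frac{1}{3} \left(-4\right) = 1 - \frac{4}{3} = - \frac{1}{3} \approx -0.33333$)
$a = 2$ ($a = 2 \cdot 1 = 2$)
$h = - \frac{8037}{250}$ ($h = - \frac{213}{-250} - \frac{66}{2} = \left(-213\right) \left(- \frac{1}{250}\right) - 33 = \frac{213}{250} - 33 = - \frac{8037}{250} \approx -32.148$)
$Z{\left(S{\left(X,-1 \right)} \right)} 345 + h = \left(-1\right) 345 - \frac{8037}{250} = -345 - \frac{8037}{250} = - \frac{94287}{250}$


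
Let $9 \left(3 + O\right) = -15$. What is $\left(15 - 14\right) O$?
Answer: $- \frac{14}{3} \approx -4.6667$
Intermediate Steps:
$O = - \frac{14}{3}$ ($O = -3 + \frac{1}{9} \left(-15\right) = -3 - \frac{5}{3} = - \frac{14}{3} \approx -4.6667$)
$\left(15 - 14\right) O = \left(15 - 14\right) \left(- \frac{14}{3}\right) = 1 \left(- \frac{14}{3}\right) = - \frac{14}{3}$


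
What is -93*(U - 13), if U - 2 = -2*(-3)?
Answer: 465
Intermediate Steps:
U = 8 (U = 2 - 2*(-3) = 2 + 6 = 8)
-93*(U - 13) = -93*(8 - 13) = -93*(-5) = 465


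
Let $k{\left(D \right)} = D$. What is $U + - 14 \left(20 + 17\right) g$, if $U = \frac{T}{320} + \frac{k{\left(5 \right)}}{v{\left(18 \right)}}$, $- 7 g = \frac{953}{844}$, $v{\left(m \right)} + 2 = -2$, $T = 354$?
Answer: $\frac{2816027}{33760} \approx 83.413$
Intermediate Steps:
$v{\left(m \right)} = -4$ ($v{\left(m \right)} = -2 - 2 = -4$)
$g = - \frac{953}{5908}$ ($g = - \frac{953 \cdot \frac{1}{844}}{7} = \left(- \frac{1}{7}\right) \frac{953}{844} = - \frac{953}{5908} \approx -0.16131$)
$U = - \frac{23}{160}$ ($U = \frac{354}{320} + \frac{5}{-4} = 354 \cdot \frac{1}{320} + 5 \left(- \frac{1}{4}\right) = \frac{177}{160} - \frac{5}{4} = - \frac{23}{160} \approx -0.14375$)
$U + - 14 \left(20 + 17\right) g = - \frac{23}{160} + - 14 \left(20 + 17\right) \left(- \frac{953}{5908}\right) = - \frac{23}{160} + \left(-14\right) 37 \left(- \frac{953}{5908}\right) = - \frac{23}{160} - - \frac{35261}{422} = - \frac{23}{160} + \frac{35261}{422} = \frac{2816027}{33760}$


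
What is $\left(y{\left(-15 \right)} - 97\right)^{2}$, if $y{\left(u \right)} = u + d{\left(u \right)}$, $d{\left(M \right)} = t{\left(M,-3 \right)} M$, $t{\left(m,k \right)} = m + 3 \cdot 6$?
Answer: $24649$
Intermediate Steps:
$t{\left(m,k \right)} = 18 + m$ ($t{\left(m,k \right)} = m + 18 = 18 + m$)
$d{\left(M \right)} = M \left(18 + M\right)$ ($d{\left(M \right)} = \left(18 + M\right) M = M \left(18 + M\right)$)
$y{\left(u \right)} = u + u \left(18 + u\right)$
$\left(y{\left(-15 \right)} - 97\right)^{2} = \left(- 15 \left(19 - 15\right) - 97\right)^{2} = \left(\left(-15\right) 4 - 97\right)^{2} = \left(-60 - 97\right)^{2} = \left(-157\right)^{2} = 24649$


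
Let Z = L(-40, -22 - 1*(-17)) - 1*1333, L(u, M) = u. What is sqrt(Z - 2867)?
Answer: 4*I*sqrt(265) ≈ 65.115*I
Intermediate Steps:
Z = -1373 (Z = -40 - 1*1333 = -40 - 1333 = -1373)
sqrt(Z - 2867) = sqrt(-1373 - 2867) = sqrt(-4240) = 4*I*sqrt(265)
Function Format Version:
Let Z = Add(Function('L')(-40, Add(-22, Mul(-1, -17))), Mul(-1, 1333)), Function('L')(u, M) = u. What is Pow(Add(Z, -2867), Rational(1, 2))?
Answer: Mul(4, I, Pow(265, Rational(1, 2))) ≈ Mul(65.115, I)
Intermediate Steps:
Z = -1373 (Z = Add(-40, Mul(-1, 1333)) = Add(-40, -1333) = -1373)
Pow(Add(Z, -2867), Rational(1, 2)) = Pow(Add(-1373, -2867), Rational(1, 2)) = Pow(-4240, Rational(1, 2)) = Mul(4, I, Pow(265, Rational(1, 2)))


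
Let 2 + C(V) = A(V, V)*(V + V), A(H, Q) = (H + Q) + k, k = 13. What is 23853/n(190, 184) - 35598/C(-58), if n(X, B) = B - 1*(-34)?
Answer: 46197929/434038 ≈ 106.44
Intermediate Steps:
A(H, Q) = 13 + H + Q (A(H, Q) = (H + Q) + 13 = 13 + H + Q)
C(V) = -2 + 2*V*(13 + 2*V) (C(V) = -2 + (13 + V + V)*(V + V) = -2 + (13 + 2*V)*(2*V) = -2 + 2*V*(13 + 2*V))
n(X, B) = 34 + B (n(X, B) = B + 34 = 34 + B)
23853/n(190, 184) - 35598/C(-58) = 23853/(34 + 184) - 35598/(-2 + 2*(-58)*(13 + 2*(-58))) = 23853/218 - 35598/(-2 + 2*(-58)*(13 - 116)) = 23853*(1/218) - 35598/(-2 + 2*(-58)*(-103)) = 23853/218 - 35598/(-2 + 11948) = 23853/218 - 35598/11946 = 23853/218 - 35598*1/11946 = 23853/218 - 5933/1991 = 46197929/434038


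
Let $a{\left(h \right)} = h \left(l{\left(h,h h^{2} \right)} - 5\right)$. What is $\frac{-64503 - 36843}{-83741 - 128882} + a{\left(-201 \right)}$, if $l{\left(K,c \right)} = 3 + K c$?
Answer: $- \frac{69757439016459831}{212623} \approx -3.2808 \cdot 10^{11}$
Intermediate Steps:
$a{\left(h \right)} = h \left(-2 + h^{4}\right)$ ($a{\left(h \right)} = h \left(\left(3 + h h h^{2}\right) - 5\right) = h \left(\left(3 + h h^{3}\right) - 5\right) = h \left(\left(3 + h^{4}\right) - 5\right) = h \left(-2 + h^{4}\right)$)
$\frac{-64503 - 36843}{-83741 - 128882} + a{\left(-201 \right)} = \frac{-64503 - 36843}{-83741 - 128882} - 201 \left(-2 + \left(-201\right)^{4}\right) = \frac{-64503 - 36843}{-212623} - 201 \left(-2 + 1632240801\right) = \left(-101346\right) \left(- \frac{1}{212623}\right) - 328080400599 = \frac{101346}{212623} - 328080400599 = - \frac{69757439016459831}{212623}$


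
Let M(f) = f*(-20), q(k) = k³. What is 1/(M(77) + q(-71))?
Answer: -1/359451 ≈ -2.7820e-6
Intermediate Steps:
M(f) = -20*f
1/(M(77) + q(-71)) = 1/(-20*77 + (-71)³) = 1/(-1540 - 357911) = 1/(-359451) = -1/359451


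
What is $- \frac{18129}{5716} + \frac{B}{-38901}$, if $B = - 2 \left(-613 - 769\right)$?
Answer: $- \frac{721035253}{222358116} \approx -3.2427$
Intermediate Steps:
$B = 2764$ ($B = - 2 \left(-613 - 769\right) = \left(-2\right) \left(-1382\right) = 2764$)
$- \frac{18129}{5716} + \frac{B}{-38901} = - \frac{18129}{5716} + \frac{2764}{-38901} = \left(-18129\right) \frac{1}{5716} + 2764 \left(- \frac{1}{38901}\right) = - \frac{18129}{5716} - \frac{2764}{38901} = - \frac{721035253}{222358116}$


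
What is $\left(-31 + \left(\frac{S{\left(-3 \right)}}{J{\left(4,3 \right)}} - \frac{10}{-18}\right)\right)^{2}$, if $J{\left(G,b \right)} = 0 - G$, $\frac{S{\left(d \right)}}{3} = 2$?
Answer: $\frac{330625}{324} \approx 1020.4$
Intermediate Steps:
$S{\left(d \right)} = 6$ ($S{\left(d \right)} = 3 \cdot 2 = 6$)
$J{\left(G,b \right)} = - G$
$\left(-31 + \left(\frac{S{\left(-3 \right)}}{J{\left(4,3 \right)}} - \frac{10}{-18}\right)\right)^{2} = \left(-31 + \left(\frac{6}{\left(-1\right) 4} - \frac{10}{-18}\right)\right)^{2} = \left(-31 + \left(\frac{6}{-4} - - \frac{5}{9}\right)\right)^{2} = \left(-31 + \left(6 \left(- \frac{1}{4}\right) + \frac{5}{9}\right)\right)^{2} = \left(-31 + \left(- \frac{3}{2} + \frac{5}{9}\right)\right)^{2} = \left(-31 - \frac{17}{18}\right)^{2} = \left(- \frac{575}{18}\right)^{2} = \frac{330625}{324}$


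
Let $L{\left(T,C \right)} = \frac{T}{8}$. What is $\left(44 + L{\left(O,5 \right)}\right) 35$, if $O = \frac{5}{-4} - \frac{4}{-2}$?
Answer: $\frac{49385}{32} \approx 1543.3$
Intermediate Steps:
$O = \frac{3}{4}$ ($O = 5 \left(- \frac{1}{4}\right) - -2 = - \frac{5}{4} + 2 = \frac{3}{4} \approx 0.75$)
$L{\left(T,C \right)} = \frac{T}{8}$ ($L{\left(T,C \right)} = T \frac{1}{8} = \frac{T}{8}$)
$\left(44 + L{\left(O,5 \right)}\right) 35 = \left(44 + \frac{1}{8} \cdot \frac{3}{4}\right) 35 = \left(44 + \frac{3}{32}\right) 35 = \frac{1411}{32} \cdot 35 = \frac{49385}{32}$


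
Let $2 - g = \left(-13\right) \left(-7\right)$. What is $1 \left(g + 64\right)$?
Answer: $-25$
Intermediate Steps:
$g = -89$ ($g = 2 - \left(-13\right) \left(-7\right) = 2 - 91 = -89$)
$1 \left(g + 64\right) = 1 \left(-89 + 64\right) = 1 \left(-25\right) = -25$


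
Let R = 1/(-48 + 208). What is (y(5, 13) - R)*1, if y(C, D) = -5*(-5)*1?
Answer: 3999/160 ≈ 24.994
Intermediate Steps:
y(C, D) = 25 (y(C, D) = 25*1 = 25)
R = 1/160 ≈ 0.0062500
(y(5, 13) - R)*1 = (25 - 1*1/160)*1 = (25 - 1/160)*1 = (3999/160)*1 = 3999/160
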